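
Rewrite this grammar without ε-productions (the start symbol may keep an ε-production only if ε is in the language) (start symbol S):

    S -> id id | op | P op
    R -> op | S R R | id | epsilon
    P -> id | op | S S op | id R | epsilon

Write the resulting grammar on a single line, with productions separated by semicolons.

S -> id id | op | P op; R -> op | S R R | S R | S | id; P -> id | op | S S op | id R

Nullable nonterminals: {P, R}.
ε ∉ L(G), so no ε-production is kept.
For each production, add variants omitting each subset of nullable occurrences: R → S R R gives S R R | S R | S.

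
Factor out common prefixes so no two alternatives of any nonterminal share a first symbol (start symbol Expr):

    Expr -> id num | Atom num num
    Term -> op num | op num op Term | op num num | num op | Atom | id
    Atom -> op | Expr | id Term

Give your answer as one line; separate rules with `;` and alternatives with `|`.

Expr -> id num | Atom num num; Term -> num op | Atom | id | op num Term1; Atom -> op | Expr | id Term; Term1 -> ε | op Term | num

Term has alternatives sharing prefix 'op num': factor to Term → op num Term1 with Term1 → ε | op Term | num.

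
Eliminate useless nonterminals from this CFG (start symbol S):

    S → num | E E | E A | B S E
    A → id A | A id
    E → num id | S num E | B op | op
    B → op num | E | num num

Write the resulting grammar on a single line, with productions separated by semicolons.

S → num | E E | B S E; E → num id | S num E | B op | op; B → op num | E | num num

Generating nonterminals: {B, E, S}.
Reachable from S after that: {B, E, S}.
Removed useless symbols: {A} and every production mentioning them.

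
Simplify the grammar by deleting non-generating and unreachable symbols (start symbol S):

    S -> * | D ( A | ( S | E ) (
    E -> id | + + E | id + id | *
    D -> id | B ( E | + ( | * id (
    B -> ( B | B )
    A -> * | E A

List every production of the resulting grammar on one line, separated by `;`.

S -> * | D ( A | ( S | E ) (; E -> id | + + E | id + id | *; D -> id | + ( | * id (; A -> * | E A

Generating nonterminals: {A, D, E, S}.
Reachable from S after that: {A, D, E, S}.
Removed useless symbols: {B} and every production mentioning them.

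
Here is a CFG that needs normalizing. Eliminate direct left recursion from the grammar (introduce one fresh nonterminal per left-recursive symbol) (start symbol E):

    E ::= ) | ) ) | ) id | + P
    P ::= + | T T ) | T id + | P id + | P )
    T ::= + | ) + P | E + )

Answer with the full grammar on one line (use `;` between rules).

P is directly left-recursive.
For P: α = {id +, )}, β = {+, T T ), T id +}. Rewrite as P → β P' and P' → α P' | ε.

E ::= ) | ) ) | ) id | + P; P ::= + P' | T T ) P' | T id + P'; T ::= + | ) + P | E + ); P' ::= id + P' | ) P' | ε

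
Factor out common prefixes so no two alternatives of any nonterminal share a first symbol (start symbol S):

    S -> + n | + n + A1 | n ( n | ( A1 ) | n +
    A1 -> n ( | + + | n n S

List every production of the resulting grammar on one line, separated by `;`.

S has alternatives sharing prefix '+ n': factor to S → + n S' with S' → ε | + A1.
S has alternatives sharing prefix 'n': factor to S → n S'' with S'' → ( n | +.
A1 has alternatives sharing prefix 'n': factor to A1 → n A1' with A1' → ( | n S.

S -> ( A1 ) | + n S' | n S''; A1 -> + + | n A1'; S' -> epsilon | + A1; S'' -> ( n | +; A1' -> ( | n S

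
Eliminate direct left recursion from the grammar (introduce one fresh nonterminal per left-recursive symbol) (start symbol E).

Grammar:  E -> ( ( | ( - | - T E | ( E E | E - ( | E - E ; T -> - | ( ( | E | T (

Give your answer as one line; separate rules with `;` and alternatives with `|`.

E -> ( ( E' | ( - E' | - T E E' | ( E E E'; T -> - T' | ( ( T' | E T'; E' -> - ( E' | - E E' | ε; T' -> ( T' | ε

E, T are directly left-recursive.
For E: α = {- (, - E}, β = {( (, ( -, - T E, ( E E}. Rewrite as E → β E' and E' → α E' | ε.
For T: α = {(}, β = {-, ( (, E}. Rewrite as T → β T' and T' → α T' | ε.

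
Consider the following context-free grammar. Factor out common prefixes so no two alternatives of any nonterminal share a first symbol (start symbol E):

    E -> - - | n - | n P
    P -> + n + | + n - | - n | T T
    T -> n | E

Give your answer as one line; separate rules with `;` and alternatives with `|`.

E has alternatives sharing prefix 'n': factor to E → n E' with E' → - | P.
P has alternatives sharing prefix '+ n': factor to P → + n P' with P' → + | -.

E -> - - | n E'; P -> - n | T T | + n P'; T -> n | E; E' -> - | P; P' -> + | -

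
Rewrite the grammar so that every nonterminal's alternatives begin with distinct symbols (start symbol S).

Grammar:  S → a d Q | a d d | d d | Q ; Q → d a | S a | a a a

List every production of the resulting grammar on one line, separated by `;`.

S → d d | Q | a d S'; Q → d a | S a | a a a; S' → Q | d

S has alternatives sharing prefix 'a d': factor to S → a d S' with S' → Q | d.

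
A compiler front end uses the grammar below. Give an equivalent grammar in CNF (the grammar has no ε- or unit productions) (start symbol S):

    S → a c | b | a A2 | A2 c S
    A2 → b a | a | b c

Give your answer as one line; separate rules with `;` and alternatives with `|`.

S → X1 X2 | b | X1 A2 | A2 Y1; A2 → X3 X1 | a | X3 X2; X1 → a; X2 → c; X3 → b; Y1 → X2 S

Introduce a nonterminal for each terminal appearing in a rule of length ≥ 2: X1 → a, X2 → c, X3 → b.
Binarize each right-hand side of length ≥ 3 by chaining fresh nonterminals (Y1, Y2, …): affected rules were S → A2 X2 S.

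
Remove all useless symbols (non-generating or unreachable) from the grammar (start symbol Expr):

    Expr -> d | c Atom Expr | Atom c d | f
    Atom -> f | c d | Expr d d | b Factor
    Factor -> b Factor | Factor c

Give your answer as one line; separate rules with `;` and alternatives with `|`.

Expr -> d | c Atom Expr | Atom c d | f; Atom -> f | c d | Expr d d

Generating nonterminals: {Atom, Expr}.
Reachable from Expr after that: {Atom, Expr}.
Removed useless symbols: {Factor} and every production mentioning them.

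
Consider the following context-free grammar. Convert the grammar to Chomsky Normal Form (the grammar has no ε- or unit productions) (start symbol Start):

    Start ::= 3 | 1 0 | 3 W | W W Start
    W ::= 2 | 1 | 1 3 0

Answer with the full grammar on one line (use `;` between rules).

Introduce a nonterminal for each terminal appearing in a rule of length ≥ 2: X1 → 1, X2 → 0, X3 → 3.
Binarize each right-hand side of length ≥ 3 by chaining fresh nonterminals (Y1, Y2, …): affected rules were Start → W W Start; W → X1 X3 X2.

Start ::= 3 | X1 X2 | X3 W | W Y1; W ::= 2 | 1 | X1 Y2; X1 ::= 1; X2 ::= 0; X3 ::= 3; Y1 ::= W Start; Y2 ::= X3 X2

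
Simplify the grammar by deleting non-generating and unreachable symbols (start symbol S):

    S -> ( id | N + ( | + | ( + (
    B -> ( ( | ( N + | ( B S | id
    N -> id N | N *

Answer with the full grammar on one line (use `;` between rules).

S -> ( id | + | ( + (

Generating nonterminals: {B, S}.
Reachable from S after that: {S}.
Removed useless symbols: {B, N} and every production mentioning them.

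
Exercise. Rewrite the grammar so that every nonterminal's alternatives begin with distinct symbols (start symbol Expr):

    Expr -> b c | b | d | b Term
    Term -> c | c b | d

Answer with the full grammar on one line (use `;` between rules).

Expr has alternatives sharing prefix 'b': factor to Expr → b Expr1 with Expr1 → c | ε | Term.
Term has alternatives sharing prefix 'c': factor to Term → c Term1 with Term1 → ε | b.

Expr -> d | b Expr1; Term -> d | c Term1; Expr1 -> c | eps | Term; Term1 -> eps | b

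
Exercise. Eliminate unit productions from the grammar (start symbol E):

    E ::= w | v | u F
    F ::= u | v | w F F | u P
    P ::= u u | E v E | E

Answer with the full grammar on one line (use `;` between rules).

E ::= w | v | u F; F ::= u | v | w F F | u P; P ::= w | v | u F | u u | E v E

Unit pairs: P ⇒* {E}.
For every A with A ⇒* B via unit rules, add B's non-unit alternatives to A; then delete every rule of the form X → Y.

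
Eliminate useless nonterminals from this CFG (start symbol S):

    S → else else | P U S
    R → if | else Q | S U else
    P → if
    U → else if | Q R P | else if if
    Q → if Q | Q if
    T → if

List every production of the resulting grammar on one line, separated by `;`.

S → else else | P U S; P → if; U → else if | else if if

Generating nonterminals: {P, R, S, T, U}.
Reachable from S after that: {P, S, U}.
Removed useless symbols: {Q, R, T} and every production mentioning them.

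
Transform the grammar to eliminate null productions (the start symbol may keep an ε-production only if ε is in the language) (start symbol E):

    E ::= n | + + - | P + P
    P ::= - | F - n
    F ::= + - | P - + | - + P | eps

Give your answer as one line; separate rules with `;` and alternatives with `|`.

E ::= n | + + - | P + P; P ::= - | F - n | - n; F ::= + - | P - + | - + P

Nullable nonterminals: {F}.
ε ∉ L(G), so no ε-production is kept.
Add the nullable-subset variants: P → F - n gives F - n | - n.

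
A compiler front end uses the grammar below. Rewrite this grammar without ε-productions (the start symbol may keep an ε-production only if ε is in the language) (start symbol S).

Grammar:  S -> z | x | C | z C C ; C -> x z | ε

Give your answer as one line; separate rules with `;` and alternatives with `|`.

Nullable nonterminals: {C, S}.
ε ∈ L(G) since S is nullable, so keep S → ε.
Expand every rule over subsets of its nullable positions: S → z C C gives z C C | z C.

S -> z | x | C | z C C | z C | ε; C -> x z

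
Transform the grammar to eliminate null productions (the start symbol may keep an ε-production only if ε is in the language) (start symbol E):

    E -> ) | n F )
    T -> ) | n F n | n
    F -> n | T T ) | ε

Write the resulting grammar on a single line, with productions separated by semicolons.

E -> ) | n F ) | n ); T -> ) | n F n | n n | n; F -> n | T T )

The nullable symbols are {F}.
ε ∉ L(G), so no ε-production is kept.
Expand every rule over subsets of its nullable positions: E → n F ) gives n F ) | n ). T → n F n gives n F n | n n.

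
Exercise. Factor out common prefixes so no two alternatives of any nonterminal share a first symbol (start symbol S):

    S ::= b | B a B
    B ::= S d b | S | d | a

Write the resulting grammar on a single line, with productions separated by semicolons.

B has alternatives sharing prefix 'S': factor to B → S B' with B' → d b | ε.

S ::= b | B a B; B ::= d | a | S B'; B' ::= d b | ε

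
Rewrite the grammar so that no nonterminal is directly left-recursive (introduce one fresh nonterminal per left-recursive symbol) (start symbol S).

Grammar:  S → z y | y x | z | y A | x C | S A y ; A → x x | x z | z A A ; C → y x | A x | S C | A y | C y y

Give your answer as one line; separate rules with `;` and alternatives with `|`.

S → z y S' | y x S' | z S' | y A S' | x C S'; A → x x | x z | z A A; C → y x C' | A x C' | S C C' | A y C'; S' → A y S' | ε; C' → y y C' | ε

S, C are directly left-recursive.
For S: α = {A y}, β = {z y, y x, z, y A, x C}. Rewrite as S → β S' and S' → α S' | ε.
For C: α = {y y}, β = {y x, A x, S C, A y}. Rewrite as C → β C' and C' → α C' | ε.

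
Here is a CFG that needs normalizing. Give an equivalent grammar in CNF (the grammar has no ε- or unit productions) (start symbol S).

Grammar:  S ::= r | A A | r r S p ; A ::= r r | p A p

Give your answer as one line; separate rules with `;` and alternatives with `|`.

Introduce a nonterminal for each terminal appearing in a rule of length ≥ 2: X1 → r, X2 → p.
Binarize each right-hand side of length ≥ 3 by chaining fresh nonterminals (Y1, Y2, …): affected rules were S → X1 X1 S X2; A → X2 A X2.

S ::= r | A A | X1 Y1; A ::= X1 X1 | X2 Y3; X1 ::= r; X2 ::= p; Y1 ::= X1 Y2; Y2 ::= S X2; Y3 ::= A X2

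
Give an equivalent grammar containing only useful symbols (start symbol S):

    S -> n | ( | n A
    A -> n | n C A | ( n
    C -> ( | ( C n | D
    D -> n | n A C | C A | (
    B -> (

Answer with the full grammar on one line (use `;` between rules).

S -> n | ( | n A; A -> n | n C A | ( n; C -> ( | ( C n | D; D -> n | n A C | C A | (

Generating nonterminals: {A, B, C, D, S}.
Reachable from S after that: {A, C, D, S}.
Removed useless symbols: {B} and every production mentioning them.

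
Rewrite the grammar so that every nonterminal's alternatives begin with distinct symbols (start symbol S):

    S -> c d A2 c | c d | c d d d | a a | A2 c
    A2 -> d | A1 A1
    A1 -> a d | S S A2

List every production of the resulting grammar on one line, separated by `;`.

S has alternatives sharing prefix 'c d': factor to S → c d S' with S' → A2 c | ε | d d.

S -> a a | A2 c | c d S'; A2 -> d | A1 A1; A1 -> a d | S S A2; S' -> A2 c | eps | d d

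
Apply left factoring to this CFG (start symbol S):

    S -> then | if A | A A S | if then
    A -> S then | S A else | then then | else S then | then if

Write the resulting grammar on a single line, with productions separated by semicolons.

S has alternatives sharing prefix 'if': factor to S → if S' with S' → A | then.
A has alternatives sharing prefix 'S': factor to A → S A' with A' → then | A else.
A has alternatives sharing prefix 'then': factor to A → then A'' with A'' → then | if.

S -> then | A A S | if S'; A -> else S then | S A' | then A''; S' -> A | then; A' -> then | A else; A'' -> then | if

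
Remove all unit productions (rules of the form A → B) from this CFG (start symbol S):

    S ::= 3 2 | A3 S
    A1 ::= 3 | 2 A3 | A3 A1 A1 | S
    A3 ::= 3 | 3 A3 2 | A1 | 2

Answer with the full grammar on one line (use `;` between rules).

S ::= 3 2 | A3 S; A1 ::= 3 | 2 A3 | A3 A1 A1 | 3 2 | A3 S; A3 ::= 3 | 2 A3 | A3 A1 A1 | 3 2 | A3 S | 3 A3 2 | 2

Unit pairs: A1 ⇒* {S}; A3 ⇒* {A1, S}.
For every A with A ⇒* B via unit rules, add B's non-unit alternatives to A; then delete every rule of the form X → Y.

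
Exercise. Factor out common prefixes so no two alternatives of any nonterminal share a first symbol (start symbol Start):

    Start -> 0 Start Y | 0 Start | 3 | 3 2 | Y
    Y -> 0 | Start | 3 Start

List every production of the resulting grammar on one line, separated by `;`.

Start has alternatives sharing prefix '0 Start': factor to Start → 0 Start Start1 with Start1 → Y | ε.
Start has alternatives sharing prefix '3': factor to Start → 3 Start2 with Start2 → ε | 2.

Start -> Y | 0 Start Start1 | 3 Start2; Y -> 0 | Start | 3 Start; Start1 -> Y | ε; Start2 -> ε | 2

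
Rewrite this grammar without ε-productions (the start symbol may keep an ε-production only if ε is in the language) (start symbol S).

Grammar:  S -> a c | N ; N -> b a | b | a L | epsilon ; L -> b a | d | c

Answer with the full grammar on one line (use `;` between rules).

S -> a c | N | epsilon; N -> b a | b | a L; L -> b a | d | c

The nullable symbols are {N, S}.
ε ∈ L(G) since S is nullable, so keep S → ε.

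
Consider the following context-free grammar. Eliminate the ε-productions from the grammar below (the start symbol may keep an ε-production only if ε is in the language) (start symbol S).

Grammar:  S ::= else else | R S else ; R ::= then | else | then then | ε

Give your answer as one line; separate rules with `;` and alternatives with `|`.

S ::= else else | R S else | S else; R ::= then | else | then then

Nullable set = {R}.
ε ∉ L(G), so no ε-production is kept.
For each production, add variants omitting each subset of nullable occurrences: S → R S else gives R S else | S else.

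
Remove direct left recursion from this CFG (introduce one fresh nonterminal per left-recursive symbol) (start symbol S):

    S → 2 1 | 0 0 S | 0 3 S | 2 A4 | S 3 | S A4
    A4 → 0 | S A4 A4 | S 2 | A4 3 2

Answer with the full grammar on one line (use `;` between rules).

S → 2 1 S' | 0 0 S S' | 0 3 S S' | 2 A4 S'; A4 → 0 A4' | S A4 A4 A4' | S 2 A4'; S' → 3 S' | A4 S' | epsilon; A4' → 3 2 A4' | epsilon

S, A4 are directly left-recursive.
For S: α = {3, A4}, β = {2 1, 0 0 S, 0 3 S, 2 A4}. Rewrite as S → β S' and S' → α S' | ε.
For A4: α = {3 2}, β = {0, S A4 A4, S 2}. Rewrite as A4 → β A4' and A4' → α A4' | ε.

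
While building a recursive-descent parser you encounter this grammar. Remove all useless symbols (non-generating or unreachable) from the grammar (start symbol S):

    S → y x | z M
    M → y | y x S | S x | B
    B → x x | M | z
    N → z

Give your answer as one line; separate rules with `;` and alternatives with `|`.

S → y x | z M; M → y | y x S | S x | B; B → x x | M | z

Generating nonterminals: {B, M, N, S}.
Reachable from S after that: {B, M, S}.
Removed useless symbols: {N} and every production mentioning them.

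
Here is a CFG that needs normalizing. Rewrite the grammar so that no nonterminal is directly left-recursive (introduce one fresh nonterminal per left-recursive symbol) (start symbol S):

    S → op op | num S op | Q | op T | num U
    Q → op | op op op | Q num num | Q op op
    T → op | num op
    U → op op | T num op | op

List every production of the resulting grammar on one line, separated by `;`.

Directly left-recursive nonterminal: Q.
For Q: α = {num num, op op}, β = {op, op op op}. Rewrite as Q → β Q' and Q' → α Q' | ε.

S → op op | num S op | Q | op T | num U; Q → op Q' | op op op Q'; T → op | num op; U → op op | T num op | op; Q' → num num Q' | op op Q' | epsilon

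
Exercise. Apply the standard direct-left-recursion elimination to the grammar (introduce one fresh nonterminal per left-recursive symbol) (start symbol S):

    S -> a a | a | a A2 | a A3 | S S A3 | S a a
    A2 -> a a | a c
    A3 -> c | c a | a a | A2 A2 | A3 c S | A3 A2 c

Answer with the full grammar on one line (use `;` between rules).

S, A3 are directly left-recursive.
For S: α = {S A3, a a}, β = {a a, a, a A2, a A3}. Rewrite as S → β S' and S' → α S' | ε.
For A3: α = {c S, A2 c}, β = {c, c a, a a, A2 A2}. Rewrite as A3 → β A3' and A3' → α A3' | ε.

S -> a a S' | a S' | a A2 S' | a A3 S'; A2 -> a a | a c; A3 -> c A3' | c a A3' | a a A3' | A2 A2 A3'; S' -> S A3 S' | a a S' | ε; A3' -> c S A3' | A2 c A3' | ε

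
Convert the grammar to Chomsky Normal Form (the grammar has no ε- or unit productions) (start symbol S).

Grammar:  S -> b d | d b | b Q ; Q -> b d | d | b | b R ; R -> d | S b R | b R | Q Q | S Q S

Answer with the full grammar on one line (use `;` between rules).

Introduce a nonterminal for each terminal appearing in a rule of length ≥ 2: X1 → b, X2 → d.
Binarize each right-hand side of length ≥ 3 by chaining fresh nonterminals (Y1, Y2, …): affected rules were R → S X1 R; R → S Q S.

S -> X1 X2 | X2 X1 | X1 Q; Q -> X1 X2 | d | b | X1 R; R -> d | S Y1 | X1 R | Q Q | S Y2; X1 -> b; X2 -> d; Y1 -> X1 R; Y2 -> Q S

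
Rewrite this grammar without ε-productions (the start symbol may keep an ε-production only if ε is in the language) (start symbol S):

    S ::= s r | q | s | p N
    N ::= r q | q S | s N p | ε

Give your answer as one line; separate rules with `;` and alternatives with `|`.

Nullable nonterminals: {N}.
ε ∉ L(G), so no ε-production is kept.
For each production, add variants omitting each subset of nullable occurrences: S → p N gives p N | p. N → s N p gives s N p | s p.

S ::= s r | q | s | p N | p; N ::= r q | q S | s N p | s p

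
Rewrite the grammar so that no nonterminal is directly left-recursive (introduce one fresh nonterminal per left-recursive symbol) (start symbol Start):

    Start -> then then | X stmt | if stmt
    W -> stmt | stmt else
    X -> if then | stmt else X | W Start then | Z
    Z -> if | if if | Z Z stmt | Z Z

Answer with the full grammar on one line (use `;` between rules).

Directly left-recursive nonterminal: Z.
For Z: α = {Z stmt, Z}, β = {if, if if}. Rewrite as Z → β Z1 and Z1 → α Z1 | ε.

Start -> then then | X stmt | if stmt; W -> stmt | stmt else; X -> if then | stmt else X | W Start then | Z; Z -> if Z1 | if if Z1; Z1 -> Z stmt Z1 | Z Z1 | ε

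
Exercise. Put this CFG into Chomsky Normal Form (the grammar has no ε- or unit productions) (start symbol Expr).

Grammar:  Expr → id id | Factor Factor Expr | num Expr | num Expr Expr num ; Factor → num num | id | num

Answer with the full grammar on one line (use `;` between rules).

Introduce a nonterminal for each terminal appearing in a rule of length ≥ 2: X1 → id, X2 → num.
Binarize each right-hand side of length ≥ 3 by chaining fresh nonterminals (Y1, Y2, …): affected rules were Expr → Factor Factor Expr; Expr → X2 Expr Expr X2.

Expr → X1 X1 | Factor Y1 | X2 Expr | X2 Y2; Factor → X2 X2 | id | num; X1 → id; X2 → num; Y1 → Factor Expr; Y2 → Expr Y3; Y3 → Expr X2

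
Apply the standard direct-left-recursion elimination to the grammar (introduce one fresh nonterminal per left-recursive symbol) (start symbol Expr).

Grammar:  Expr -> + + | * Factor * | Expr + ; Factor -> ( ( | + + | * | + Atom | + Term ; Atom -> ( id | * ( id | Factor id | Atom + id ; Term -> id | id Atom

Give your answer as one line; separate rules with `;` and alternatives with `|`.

Left recursion appears on Expr, Atom.
For Expr: α = {+}, β = {+ +, * Factor *}. Rewrite as Expr → β Expr1 and Expr1 → α Expr1 | ε.
For Atom: α = {+ id}, β = {( id, * ( id, Factor id}. Rewrite as Atom → β Atom1 and Atom1 → α Atom1 | ε.

Expr -> + + Expr1 | * Factor * Expr1; Factor -> ( ( | + + | * | + Atom | + Term; Atom -> ( id Atom1 | * ( id Atom1 | Factor id Atom1; Term -> id | id Atom; Expr1 -> + Expr1 | ε; Atom1 -> + id Atom1 | ε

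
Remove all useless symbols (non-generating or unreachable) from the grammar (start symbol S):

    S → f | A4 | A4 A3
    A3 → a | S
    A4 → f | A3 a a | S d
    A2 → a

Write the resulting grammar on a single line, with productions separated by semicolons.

Generating nonterminals: {A2, A3, A4, S}.
Reachable from S after that: {A3, A4, S}.
Removed useless symbols: {A2} and every production mentioning them.

S → f | A4 | A4 A3; A3 → a | S; A4 → f | A3 a a | S d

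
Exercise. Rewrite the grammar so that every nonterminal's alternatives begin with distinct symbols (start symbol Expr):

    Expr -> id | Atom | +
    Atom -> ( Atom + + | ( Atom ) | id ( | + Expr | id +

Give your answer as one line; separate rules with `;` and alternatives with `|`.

Atom has alternatives sharing prefix '( Atom': factor to Atom → ( Atom Atom1 with Atom1 → + + | ).
Atom has alternatives sharing prefix 'id': factor to Atom → id Atom2 with Atom2 → ( | +.

Expr -> id | Atom | +; Atom -> + Expr | ( Atom Atom1 | id Atom2; Atom1 -> + + | ); Atom2 -> ( | +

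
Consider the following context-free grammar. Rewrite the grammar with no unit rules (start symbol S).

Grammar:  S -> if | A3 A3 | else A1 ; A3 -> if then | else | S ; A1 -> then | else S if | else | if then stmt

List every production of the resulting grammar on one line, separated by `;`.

S -> if | A3 A3 | else A1; A3 -> if | A3 A3 | else A1 | if then | else; A1 -> then | else S if | else | if then stmt

Unit pairs: A3 ⇒* {S}.
For every A with A ⇒* B via unit rules, add B's non-unit alternatives to A; then delete every rule of the form X → Y.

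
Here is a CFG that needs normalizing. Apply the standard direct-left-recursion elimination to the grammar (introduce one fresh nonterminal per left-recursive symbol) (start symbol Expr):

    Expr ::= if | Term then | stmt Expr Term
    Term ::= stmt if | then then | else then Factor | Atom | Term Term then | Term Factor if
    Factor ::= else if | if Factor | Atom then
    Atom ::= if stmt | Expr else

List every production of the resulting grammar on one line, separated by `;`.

Expr ::= if | Term then | stmt Expr Term; Term ::= stmt if Term1 | then then Term1 | else then Factor Term1 | Atom Term1; Factor ::= else if | if Factor | Atom then; Atom ::= if stmt | Expr else; Term1 ::= Term then Term1 | Factor if Term1 | eps

Term is directly left-recursive.
For Term: α = {Term then, Factor if}, β = {stmt if, then then, else then Factor, Atom}. Rewrite as Term → β Term1 and Term1 → α Term1 | ε.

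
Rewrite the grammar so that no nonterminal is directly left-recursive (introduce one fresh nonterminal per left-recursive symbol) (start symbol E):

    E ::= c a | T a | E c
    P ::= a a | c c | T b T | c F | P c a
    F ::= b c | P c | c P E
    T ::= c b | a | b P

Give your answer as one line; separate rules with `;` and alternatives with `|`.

E, P are directly left-recursive.
For E: α = {c}, β = {c a, T a}. Rewrite as E → β E' and E' → α E' | ε.
For P: α = {c a}, β = {a a, c c, T b T, c F}. Rewrite as P → β P' and P' → α P' | ε.

E ::= c a E' | T a E'; P ::= a a P' | c c P' | T b T P' | c F P'; F ::= b c | P c | c P E; T ::= c b | a | b P; E' ::= c E' | ε; P' ::= c a P' | ε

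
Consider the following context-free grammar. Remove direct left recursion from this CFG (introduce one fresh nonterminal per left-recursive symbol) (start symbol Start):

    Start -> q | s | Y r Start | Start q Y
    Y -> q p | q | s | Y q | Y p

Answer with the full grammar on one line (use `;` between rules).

Start -> q Start1 | s Start1 | Y r Start Start1; Y -> q p Y1 | q Y1 | s Y1; Start1 -> q Y Start1 | epsilon; Y1 -> q Y1 | p Y1 | epsilon

Start, Y are directly left-recursive.
For Start: α = {q Y}, β = {q, s, Y r Start}. Rewrite as Start → β Start1 and Start1 → α Start1 | ε.
For Y: α = {q, p}, β = {q p, q, s}. Rewrite as Y → β Y1 and Y1 → α Y1 | ε.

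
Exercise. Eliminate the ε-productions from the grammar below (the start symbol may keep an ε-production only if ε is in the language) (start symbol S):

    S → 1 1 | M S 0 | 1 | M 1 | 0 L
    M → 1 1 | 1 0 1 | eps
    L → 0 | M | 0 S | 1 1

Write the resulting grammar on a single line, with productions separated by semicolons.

Nullable nonterminals: {L, M}.
ε ∉ L(G), so no ε-production is kept.
Expand every rule over subsets of its nullable positions: S → M S 0 gives M S 0 | S 0. S → 0 L gives 0 L | 0.

S → 1 1 | M S 0 | S 0 | 1 | M 1 | 0 L | 0; M → 1 1 | 1 0 1; L → 0 | M | 0 S | 1 1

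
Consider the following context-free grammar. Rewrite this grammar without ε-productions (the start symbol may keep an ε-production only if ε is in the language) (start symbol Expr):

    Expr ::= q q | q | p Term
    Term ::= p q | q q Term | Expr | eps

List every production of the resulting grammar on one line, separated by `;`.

Expr ::= q q | q | p Term | p; Term ::= p q | q q Term | q q | Expr

Nullable nonterminals: {Term}.
ε ∉ L(G), so no ε-production is kept.
Add the nullable-subset variants: Expr → p Term gives p Term | p. Term → q q Term gives q q Term | q q.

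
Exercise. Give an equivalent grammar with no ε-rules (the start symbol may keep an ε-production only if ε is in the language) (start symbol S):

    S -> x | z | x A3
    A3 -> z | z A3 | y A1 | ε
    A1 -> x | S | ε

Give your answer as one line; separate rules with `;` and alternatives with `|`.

The nullable symbols are {A1, A3}.
ε ∉ L(G), so no ε-production is kept.
Add the nullable-subset variants: A3 → y A1 gives y A1 | y.

S -> x | z | x A3; A3 -> z | z A3 | y A1 | y; A1 -> x | S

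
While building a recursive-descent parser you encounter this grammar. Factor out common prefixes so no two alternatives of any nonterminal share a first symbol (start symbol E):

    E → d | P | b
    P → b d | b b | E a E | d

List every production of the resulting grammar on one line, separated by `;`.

E → d | P | b; P → E a E | d | b P'; P' → d | b

P has alternatives sharing prefix 'b': factor to P → b P' with P' → d | b.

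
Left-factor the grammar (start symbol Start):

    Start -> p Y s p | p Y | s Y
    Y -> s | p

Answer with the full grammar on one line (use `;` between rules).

Start has alternatives sharing prefix 'p Y': factor to Start → p Y Start1 with Start1 → s p | ε.

Start -> s Y | p Y Start1; Y -> s | p; Start1 -> s p | ε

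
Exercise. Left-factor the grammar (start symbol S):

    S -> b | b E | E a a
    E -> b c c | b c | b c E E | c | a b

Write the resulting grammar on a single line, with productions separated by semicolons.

S -> E a a | b S'; E -> c | a b | b c E'; S' -> ε | E; E' -> c | ε | E E

S has alternatives sharing prefix 'b': factor to S → b S' with S' → ε | E.
E has alternatives sharing prefix 'b c': factor to E → b c E' with E' → c | ε | E E.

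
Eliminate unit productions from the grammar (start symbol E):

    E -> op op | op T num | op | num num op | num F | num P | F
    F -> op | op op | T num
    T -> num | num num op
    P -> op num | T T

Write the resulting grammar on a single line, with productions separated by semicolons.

Unit pairs: E ⇒* {F}.
For every A with A ⇒* B via unit rules, add B's non-unit alternatives to A; then delete every rule of the form X → Y.

E -> op op | op T num | op | num num op | num F | num P | T num; F -> op | op op | T num; T -> num | num num op; P -> op num | T T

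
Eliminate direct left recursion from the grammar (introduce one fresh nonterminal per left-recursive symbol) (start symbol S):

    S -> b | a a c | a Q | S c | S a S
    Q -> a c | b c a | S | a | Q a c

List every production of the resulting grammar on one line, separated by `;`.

S, Q are directly left-recursive.
For S: α = {c, a S}, β = {b, a a c, a Q}. Rewrite as S → β S' and S' → α S' | ε.
For Q: α = {a c}, β = {a c, b c a, S, a}. Rewrite as Q → β Q' and Q' → α Q' | ε.

S -> b S' | a a c S' | a Q S'; Q -> a c Q' | b c a Q' | S Q' | a Q'; S' -> c S' | a S S' | ε; Q' -> a c Q' | ε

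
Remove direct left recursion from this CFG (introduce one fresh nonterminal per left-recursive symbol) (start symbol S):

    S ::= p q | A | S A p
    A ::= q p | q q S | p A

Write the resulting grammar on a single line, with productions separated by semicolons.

Left recursion appears on S.
For S: α = {A p}, β = {p q, A}. Rewrite as S → β S' and S' → α S' | ε.

S ::= p q S' | A S'; A ::= q p | q q S | p A; S' ::= A p S' | ε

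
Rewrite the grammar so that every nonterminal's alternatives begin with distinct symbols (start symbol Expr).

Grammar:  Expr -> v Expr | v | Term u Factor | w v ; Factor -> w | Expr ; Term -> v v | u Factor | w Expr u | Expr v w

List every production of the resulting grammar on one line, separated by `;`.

Expr has alternatives sharing prefix 'v': factor to Expr → v Expr1 with Expr1 → Expr | ε.

Expr -> Term u Factor | w v | v Expr1; Factor -> w | Expr; Term -> v v | u Factor | w Expr u | Expr v w; Expr1 -> Expr | ε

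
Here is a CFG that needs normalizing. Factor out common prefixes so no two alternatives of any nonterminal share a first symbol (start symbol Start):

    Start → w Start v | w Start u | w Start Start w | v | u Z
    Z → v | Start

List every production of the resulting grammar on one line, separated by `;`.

Start has alternatives sharing prefix 'w Start': factor to Start → w Start Start1 with Start1 → v | u | Start w.

Start → v | u Z | w Start Start1; Z → v | Start; Start1 → v | u | Start w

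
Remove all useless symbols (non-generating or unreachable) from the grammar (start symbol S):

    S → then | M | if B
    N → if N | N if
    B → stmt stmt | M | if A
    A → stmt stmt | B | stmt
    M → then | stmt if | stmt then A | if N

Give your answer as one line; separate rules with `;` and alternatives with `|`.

S → then | M | if B; B → stmt stmt | M | if A; A → stmt stmt | B | stmt; M → then | stmt if | stmt then A

Generating nonterminals: {A, B, M, S}.
Reachable from S after that: {A, B, M, S}.
Removed useless symbols: {N} and every production mentioning them.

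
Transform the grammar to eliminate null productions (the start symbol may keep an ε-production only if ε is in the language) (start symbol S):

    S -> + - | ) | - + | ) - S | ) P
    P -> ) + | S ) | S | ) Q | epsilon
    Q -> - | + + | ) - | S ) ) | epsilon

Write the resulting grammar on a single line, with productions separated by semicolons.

S -> + - | ) | - + | ) - S | ) P; P -> ) + | S ) | S | ) Q | ); Q -> - | + + | ) - | S ) )

Nullable nonterminals: {P, Q}.
ε ∉ L(G), so no ε-production is kept.
Expand every rule over subsets of its nullable positions: P → ) Q gives ) Q | ).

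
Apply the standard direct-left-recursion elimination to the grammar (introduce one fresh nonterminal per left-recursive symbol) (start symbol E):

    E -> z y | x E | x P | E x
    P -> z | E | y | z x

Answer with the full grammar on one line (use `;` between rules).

E -> z y E' | x E E' | x P E'; P -> z | E | y | z x; E' -> x E' | eps

Left recursion appears on E.
For E: α = {x}, β = {z y, x E, x P}. Rewrite as E → β E' and E' → α E' | ε.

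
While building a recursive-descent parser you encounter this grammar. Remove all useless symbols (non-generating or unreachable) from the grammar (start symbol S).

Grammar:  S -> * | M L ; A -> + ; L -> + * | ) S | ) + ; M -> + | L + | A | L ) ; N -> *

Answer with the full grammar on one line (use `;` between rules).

Generating nonterminals: {A, L, M, N, S}.
Reachable from S after that: {A, L, M, S}.
Removed useless symbols: {N} and every production mentioning them.

S -> * | M L; A -> +; L -> + * | ) S | ) +; M -> + | L + | A | L )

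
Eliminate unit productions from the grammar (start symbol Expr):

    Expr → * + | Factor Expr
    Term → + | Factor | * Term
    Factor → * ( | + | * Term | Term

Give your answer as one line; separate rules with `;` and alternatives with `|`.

Unit pairs: Factor ⇒* {Term}; Term ⇒* {Factor}.
For every A with A ⇒* B via unit rules, add B's non-unit alternatives to A; then delete every rule of the form X → Y.

Expr → * + | Factor Expr; Term → + | * Term | * (; Factor → + | * Term | * (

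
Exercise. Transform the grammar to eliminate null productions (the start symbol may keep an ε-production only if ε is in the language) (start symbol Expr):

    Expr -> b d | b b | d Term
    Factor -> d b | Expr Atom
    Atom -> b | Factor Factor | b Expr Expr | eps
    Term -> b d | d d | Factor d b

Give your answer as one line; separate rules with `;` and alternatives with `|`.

Expr -> b d | b b | d Term; Factor -> d b | Expr Atom | Expr; Atom -> b | Factor Factor | b Expr Expr; Term -> b d | d d | Factor d b

Nullable nonterminals: {Atom}.
ε ∉ L(G), so no ε-production is kept.
Add the nullable-subset variants: Factor → Expr Atom gives Expr Atom | Expr.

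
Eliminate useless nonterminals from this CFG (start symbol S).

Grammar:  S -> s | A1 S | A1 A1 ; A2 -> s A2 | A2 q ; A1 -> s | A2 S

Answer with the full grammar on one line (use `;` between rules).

S -> s | A1 S | A1 A1; A1 -> s

Generating nonterminals: {A1, S}.
Reachable from S after that: {A1, S}.
Removed useless symbols: {A2} and every production mentioning them.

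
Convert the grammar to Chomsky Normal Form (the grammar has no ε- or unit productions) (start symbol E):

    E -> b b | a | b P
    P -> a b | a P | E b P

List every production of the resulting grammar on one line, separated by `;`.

Introduce a nonterminal for each terminal appearing in a rule of length ≥ 2: X1 → b, X2 → a.
Binarize each right-hand side of length ≥ 3 by chaining fresh nonterminals (Y1, Y2, …): affected rules were P → E X1 P.

E -> X1 X1 | a | X1 P; P -> X2 X1 | X2 P | E Y1; X1 -> b; X2 -> a; Y1 -> X1 P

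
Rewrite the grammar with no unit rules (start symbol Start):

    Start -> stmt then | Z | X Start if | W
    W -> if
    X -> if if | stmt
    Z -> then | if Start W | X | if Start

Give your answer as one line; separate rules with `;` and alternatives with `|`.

Start -> then | if Start W | if Start | stmt then | X Start if | if if | stmt | if; W -> if; X -> if if | stmt; Z -> then | if Start W | if Start | if if | stmt

Unit pairs: Start ⇒* {W, X, Z}; Z ⇒* {X}.
Replace each nonterminal's rules with the union of the non-unit rules of every nonterminal it unit-derives.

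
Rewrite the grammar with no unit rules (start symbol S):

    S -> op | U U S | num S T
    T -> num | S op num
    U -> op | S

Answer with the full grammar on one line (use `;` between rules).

S -> op | U U S | num S T; T -> num | S op num; U -> op | U U S | num S T

Unit pairs: U ⇒* {S}.
For each unit pair (A, B), copy every non-unit production of B to A, then drop all unit productions.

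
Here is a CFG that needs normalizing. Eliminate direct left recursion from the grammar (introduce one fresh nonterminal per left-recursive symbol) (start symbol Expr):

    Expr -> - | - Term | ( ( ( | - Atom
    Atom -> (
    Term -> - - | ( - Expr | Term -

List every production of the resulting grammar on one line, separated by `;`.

Expr -> - | - Term | ( ( ( | - Atom; Atom -> (; Term -> - - Term1 | ( - Expr Term1; Term1 -> - Term1 | epsilon

Term is directly left-recursive.
For Term: α = {-}, β = {- -, ( - Expr}. Rewrite as Term → β Term1 and Term1 → α Term1 | ε.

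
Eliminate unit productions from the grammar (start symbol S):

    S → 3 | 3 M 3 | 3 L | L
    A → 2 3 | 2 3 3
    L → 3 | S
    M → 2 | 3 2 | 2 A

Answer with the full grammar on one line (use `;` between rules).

Unit pairs: L ⇒* {S}; S ⇒* {L}.
For each unit pair (A, B), copy every non-unit production of B to A, then drop all unit productions.

S → 3 | 3 M 3 | 3 L; A → 2 3 | 2 3 3; L → 3 | 3 M 3 | 3 L; M → 2 | 3 2 | 2 A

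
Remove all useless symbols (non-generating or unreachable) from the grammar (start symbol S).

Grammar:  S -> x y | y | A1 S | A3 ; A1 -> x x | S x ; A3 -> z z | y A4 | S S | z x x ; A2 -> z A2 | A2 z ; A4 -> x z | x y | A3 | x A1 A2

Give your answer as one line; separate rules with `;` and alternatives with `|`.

Generating nonterminals: {A1, A3, A4, S}.
Reachable from S after that: {A1, A3, A4, S}.
Removed useless symbols: {A2} and every production mentioning them.

S -> x y | y | A1 S | A3; A1 -> x x | S x; A3 -> z z | y A4 | S S | z x x; A4 -> x z | x y | A3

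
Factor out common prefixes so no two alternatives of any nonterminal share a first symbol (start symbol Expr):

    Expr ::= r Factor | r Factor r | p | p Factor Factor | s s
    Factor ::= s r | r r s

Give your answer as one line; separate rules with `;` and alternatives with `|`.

Expr has alternatives sharing prefix 'r Factor': factor to Expr → r Factor Expr1 with Expr1 → ε | r.
Expr has alternatives sharing prefix 'p': factor to Expr → p Expr2 with Expr2 → ε | Factor Factor.

Expr ::= s s | r Factor Expr1 | p Expr2; Factor ::= s r | r r s; Expr1 ::= ε | r; Expr2 ::= ε | Factor Factor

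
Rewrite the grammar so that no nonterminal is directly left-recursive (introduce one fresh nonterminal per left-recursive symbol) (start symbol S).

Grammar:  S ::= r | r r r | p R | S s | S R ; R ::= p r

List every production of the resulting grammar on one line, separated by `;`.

S ::= r S' | r r r S' | p R S'; R ::= p r; S' ::= s S' | R S' | ε

Directly left-recursive nonterminal: S.
For S: α = {s, R}, β = {r, r r r, p R}. Rewrite as S → β S' and S' → α S' | ε.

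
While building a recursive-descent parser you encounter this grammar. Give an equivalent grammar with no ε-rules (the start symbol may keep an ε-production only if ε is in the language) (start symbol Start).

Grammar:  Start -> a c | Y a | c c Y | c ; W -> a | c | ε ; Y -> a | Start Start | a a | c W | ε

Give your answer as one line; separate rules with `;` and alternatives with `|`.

Nullable nonterminals: {W, Y}.
ε ∉ L(G), so no ε-production is kept.
Expand every rule over subsets of its nullable positions: Start → Y a gives Y a | a. Start → c c Y gives c c Y | c c. Y → c W gives c W | c.

Start -> a c | Y a | a | c c Y | c c | c; W -> a | c; Y -> a | Start Start | a a | c W | c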